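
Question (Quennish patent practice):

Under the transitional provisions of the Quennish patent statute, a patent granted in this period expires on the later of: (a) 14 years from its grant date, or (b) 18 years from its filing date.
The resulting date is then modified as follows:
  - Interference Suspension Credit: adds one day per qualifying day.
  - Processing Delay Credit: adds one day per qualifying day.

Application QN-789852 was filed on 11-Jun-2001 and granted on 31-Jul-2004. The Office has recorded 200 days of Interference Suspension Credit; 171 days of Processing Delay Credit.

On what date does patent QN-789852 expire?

(a) grant + 14 years → 31 July 2018.
(b) filing + 18 years → 11 June 2019.
Later of the two: 11 June 2019.
Interference Suspension Credit: +200 days → 28 December 2019.
Processing Delay Credit: +171 days → 16 June 2020.

2020-06-16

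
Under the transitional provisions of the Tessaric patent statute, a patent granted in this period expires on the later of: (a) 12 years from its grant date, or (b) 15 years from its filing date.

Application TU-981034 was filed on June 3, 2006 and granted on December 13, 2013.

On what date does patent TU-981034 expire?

December 13, 2025

(a) grant + 12 years → 13 December 2025.
(b) filing + 15 years → 3 June 2021.
Later of the two: 13 December 2025.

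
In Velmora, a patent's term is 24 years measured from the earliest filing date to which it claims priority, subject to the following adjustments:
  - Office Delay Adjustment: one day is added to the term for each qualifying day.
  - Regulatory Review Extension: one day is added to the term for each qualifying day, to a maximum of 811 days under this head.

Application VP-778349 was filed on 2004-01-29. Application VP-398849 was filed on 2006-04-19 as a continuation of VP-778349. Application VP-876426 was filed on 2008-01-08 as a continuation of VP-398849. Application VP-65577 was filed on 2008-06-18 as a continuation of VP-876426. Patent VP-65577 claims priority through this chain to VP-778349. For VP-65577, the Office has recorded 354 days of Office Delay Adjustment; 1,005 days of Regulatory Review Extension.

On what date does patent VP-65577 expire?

Earliest priority filing: 29 January 2004.
Base term: 29 January 2004 + 24 years → 29 January 2028.
Office Delay Adjustment: +354 days → 17 January 2029.
Regulatory Review Extension: 1005 days claimed exceeds the 811-day cap, so +811 days → 8 April 2031.

April 8, 2031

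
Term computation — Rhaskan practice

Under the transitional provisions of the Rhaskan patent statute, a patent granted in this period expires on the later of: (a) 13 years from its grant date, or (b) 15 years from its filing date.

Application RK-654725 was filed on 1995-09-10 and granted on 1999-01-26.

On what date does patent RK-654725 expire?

(a) grant + 13 years → 26 January 2012.
(b) filing + 15 years → 10 September 2010.
Later of the two: 26 January 2012.

January 26, 2012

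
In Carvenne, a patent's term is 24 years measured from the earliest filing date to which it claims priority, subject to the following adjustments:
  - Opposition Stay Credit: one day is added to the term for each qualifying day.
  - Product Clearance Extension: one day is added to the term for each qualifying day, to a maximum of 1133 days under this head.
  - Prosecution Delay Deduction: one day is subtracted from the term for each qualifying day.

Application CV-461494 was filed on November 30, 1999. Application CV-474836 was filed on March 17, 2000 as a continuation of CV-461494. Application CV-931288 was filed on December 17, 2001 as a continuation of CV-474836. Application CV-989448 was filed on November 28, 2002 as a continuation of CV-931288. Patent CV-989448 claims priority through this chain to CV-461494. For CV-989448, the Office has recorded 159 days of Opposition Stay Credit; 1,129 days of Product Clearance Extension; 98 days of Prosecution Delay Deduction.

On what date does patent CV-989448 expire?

March 4, 2027

Earliest priority filing: 30 November 1999.
Base term: 30 November 1999 + 24 years → 30 November 2023.
Opposition Stay Credit: +159 days → 7 May 2024.
Product Clearance Extension: 1129 days (within the 1133-day cap) → +1129 days → 10 June 2027.
Prosecution Delay Deduction: −98 days → 4 March 2027.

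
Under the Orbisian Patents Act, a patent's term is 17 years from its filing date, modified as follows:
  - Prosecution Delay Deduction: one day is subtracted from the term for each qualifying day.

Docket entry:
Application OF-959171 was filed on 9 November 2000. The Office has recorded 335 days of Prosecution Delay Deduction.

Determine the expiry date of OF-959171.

Base term: filing date + 17 years → 9 November 2017.
Prosecution Delay Deduction: −335 days → 9 December 2016.

2016-12-09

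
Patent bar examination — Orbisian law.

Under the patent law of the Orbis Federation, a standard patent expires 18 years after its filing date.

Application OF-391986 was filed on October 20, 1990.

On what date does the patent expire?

October 20, 2008

Filing date + 18 years → 20 October 2008.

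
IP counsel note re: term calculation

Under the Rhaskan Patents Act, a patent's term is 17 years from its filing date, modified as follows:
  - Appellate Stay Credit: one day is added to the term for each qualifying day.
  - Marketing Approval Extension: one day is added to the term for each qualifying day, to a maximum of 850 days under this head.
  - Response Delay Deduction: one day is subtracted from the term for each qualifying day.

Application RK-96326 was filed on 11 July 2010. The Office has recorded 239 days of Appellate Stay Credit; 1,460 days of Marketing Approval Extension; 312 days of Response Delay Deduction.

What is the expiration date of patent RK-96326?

2029-08-26

Base term: filing date + 17 years → 11 July 2027.
Appellate Stay Credit: +239 days → 6 March 2028.
Marketing Approval Extension: 1460 days claimed exceeds the 850-day cap, so +850 days → 4 July 2030.
Response Delay Deduction: −312 days → 26 August 2029.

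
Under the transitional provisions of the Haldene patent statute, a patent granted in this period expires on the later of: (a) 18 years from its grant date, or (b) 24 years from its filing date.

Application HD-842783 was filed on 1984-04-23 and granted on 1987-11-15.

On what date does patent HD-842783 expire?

2008-04-23

(a) grant + 18 years → 15 November 2005.
(b) filing + 24 years → 23 April 2008.
Later of the two: 23 April 2008.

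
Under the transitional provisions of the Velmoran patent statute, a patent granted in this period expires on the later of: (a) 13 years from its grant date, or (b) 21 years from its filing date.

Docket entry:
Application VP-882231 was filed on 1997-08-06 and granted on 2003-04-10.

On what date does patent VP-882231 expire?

(a) grant + 13 years → 10 April 2016.
(b) filing + 21 years → 6 August 2018.
Later of the two: 6 August 2018.

August 6, 2018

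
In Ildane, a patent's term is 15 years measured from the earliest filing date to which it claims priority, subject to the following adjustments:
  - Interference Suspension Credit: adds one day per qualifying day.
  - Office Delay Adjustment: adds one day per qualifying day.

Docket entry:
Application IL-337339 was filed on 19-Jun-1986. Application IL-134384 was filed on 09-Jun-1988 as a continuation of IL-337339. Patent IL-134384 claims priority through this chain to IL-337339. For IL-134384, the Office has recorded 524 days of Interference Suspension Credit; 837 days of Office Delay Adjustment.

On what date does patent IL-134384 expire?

2005-03-11

Earliest priority filing: 19 June 1986.
Base term: 19 June 1986 + 15 years → 19 June 2001.
Interference Suspension Credit: +524 days → 25 November 2002.
Office Delay Adjustment: +837 days → 11 March 2005.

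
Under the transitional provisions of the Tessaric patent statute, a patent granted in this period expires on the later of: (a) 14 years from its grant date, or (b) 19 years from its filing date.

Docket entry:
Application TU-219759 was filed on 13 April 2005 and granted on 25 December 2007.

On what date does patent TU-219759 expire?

April 13, 2024

(a) grant + 14 years → 25 December 2021.
(b) filing + 19 years → 13 April 2024.
Later of the two: 13 April 2024.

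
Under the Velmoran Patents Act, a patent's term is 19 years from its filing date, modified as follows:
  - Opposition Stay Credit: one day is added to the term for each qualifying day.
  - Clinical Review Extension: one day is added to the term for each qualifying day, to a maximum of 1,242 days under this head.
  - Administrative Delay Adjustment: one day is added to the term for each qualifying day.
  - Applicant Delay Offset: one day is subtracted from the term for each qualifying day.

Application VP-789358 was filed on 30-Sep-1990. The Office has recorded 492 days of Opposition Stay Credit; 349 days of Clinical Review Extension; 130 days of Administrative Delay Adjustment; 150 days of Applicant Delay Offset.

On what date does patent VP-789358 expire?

Base term: filing date + 19 years → 30 September 2009.
Opposition Stay Credit: +492 days → 4 February 2011.
Clinical Review Extension: 349 days (within the 1242-day cap) → +349 days → 19 January 2012.
Administrative Delay Adjustment: +130 days → 28 May 2012.
Applicant Delay Offset: −150 days → 30 December 2011.

2011-12-30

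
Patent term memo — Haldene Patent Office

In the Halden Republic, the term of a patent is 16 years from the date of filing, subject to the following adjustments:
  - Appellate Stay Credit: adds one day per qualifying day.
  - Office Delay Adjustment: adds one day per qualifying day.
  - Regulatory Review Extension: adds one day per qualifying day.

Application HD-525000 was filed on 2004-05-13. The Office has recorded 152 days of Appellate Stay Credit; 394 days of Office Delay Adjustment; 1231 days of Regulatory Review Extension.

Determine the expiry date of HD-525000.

Base term: filing date + 16 years → 13 May 2020.
Appellate Stay Credit: +152 days → 12 October 2020.
Office Delay Adjustment: +394 days → 10 November 2021.
Regulatory Review Extension: +1231 days → 25 March 2025.

2025-03-25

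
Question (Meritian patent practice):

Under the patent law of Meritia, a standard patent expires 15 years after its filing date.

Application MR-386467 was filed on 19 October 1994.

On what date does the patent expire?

October 19, 2009

Filing date + 15 years → 19 October 2009.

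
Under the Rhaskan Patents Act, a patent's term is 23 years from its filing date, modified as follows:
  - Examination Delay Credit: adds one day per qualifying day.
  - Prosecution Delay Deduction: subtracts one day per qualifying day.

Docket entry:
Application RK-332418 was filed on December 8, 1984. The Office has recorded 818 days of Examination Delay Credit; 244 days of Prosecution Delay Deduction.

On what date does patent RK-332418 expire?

July 4, 2009

Base term: filing date + 23 years → 8 December 2007.
Examination Delay Credit: +818 days → 5 March 2010.
Prosecution Delay Deduction: −244 days → 4 July 2009.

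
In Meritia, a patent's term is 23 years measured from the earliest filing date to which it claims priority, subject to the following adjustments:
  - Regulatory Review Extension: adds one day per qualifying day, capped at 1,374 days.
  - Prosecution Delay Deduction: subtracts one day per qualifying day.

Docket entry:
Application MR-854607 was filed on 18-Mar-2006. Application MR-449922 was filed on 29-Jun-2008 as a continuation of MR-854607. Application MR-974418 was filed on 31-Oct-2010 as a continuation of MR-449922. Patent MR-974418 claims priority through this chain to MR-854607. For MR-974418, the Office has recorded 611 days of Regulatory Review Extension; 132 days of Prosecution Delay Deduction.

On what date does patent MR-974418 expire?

Earliest priority filing: 18 March 2006.
Base term: 18 March 2006 + 23 years → 18 March 2029.
Regulatory Review Extension: 611 days (within the 1374-day cap) → +611 days → 19 November 2030.
Prosecution Delay Deduction: −132 days → 10 July 2030.

July 10, 2030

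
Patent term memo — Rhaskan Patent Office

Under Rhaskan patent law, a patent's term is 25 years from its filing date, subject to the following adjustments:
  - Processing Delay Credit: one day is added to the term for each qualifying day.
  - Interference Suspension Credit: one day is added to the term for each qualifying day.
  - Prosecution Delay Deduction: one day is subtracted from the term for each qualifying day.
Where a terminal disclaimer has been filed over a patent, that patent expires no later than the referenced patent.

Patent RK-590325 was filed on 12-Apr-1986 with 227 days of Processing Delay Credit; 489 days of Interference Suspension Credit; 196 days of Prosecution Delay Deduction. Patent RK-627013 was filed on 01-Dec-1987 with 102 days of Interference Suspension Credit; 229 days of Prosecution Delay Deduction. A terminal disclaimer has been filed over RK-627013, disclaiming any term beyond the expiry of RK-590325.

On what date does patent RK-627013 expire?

2012-07-27

Natural term of RK-627013:
  Base: filing + 25 years → 1 December 2012.
  Interference Suspension Credit: +102 days → 13 March 2013.
  Prosecution Delay Deduction: −229 days → 27 July 2012.
Expiry of referenced patent RK-590325:
  Base: filing + 25 years → 12 April 2011.
  Processing Delay Credit: +227 days → 25 November 2011.
  Interference Suspension Credit: +489 days → 28 March 2013.
  Prosecution Delay Deduction: −196 days → 13 September 2012.
Terminal disclaimer: RK-627013 expires on the earlier of 27 July 2012 and 13 September 2012.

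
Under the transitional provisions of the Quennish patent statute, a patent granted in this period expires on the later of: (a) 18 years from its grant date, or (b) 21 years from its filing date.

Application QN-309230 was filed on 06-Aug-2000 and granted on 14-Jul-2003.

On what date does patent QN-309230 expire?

(a) grant + 18 years → 14 July 2021.
(b) filing + 21 years → 6 August 2021.
Later of the two: 6 August 2021.

2021-08-06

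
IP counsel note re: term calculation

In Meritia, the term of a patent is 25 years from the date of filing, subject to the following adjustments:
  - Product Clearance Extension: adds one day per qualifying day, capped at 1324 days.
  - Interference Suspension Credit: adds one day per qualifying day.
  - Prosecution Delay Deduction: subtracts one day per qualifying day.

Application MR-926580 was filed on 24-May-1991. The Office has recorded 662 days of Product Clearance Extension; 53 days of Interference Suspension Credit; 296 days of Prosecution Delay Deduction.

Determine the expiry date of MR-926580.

Base term: filing date + 25 years → 24 May 2016.
Product Clearance Extension: 662 days (within the 1324-day cap) → +662 days → 17 March 2018.
Interference Suspension Credit: +53 days → 9 May 2018.
Prosecution Delay Deduction: −296 days → 17 July 2017.

July 17, 2017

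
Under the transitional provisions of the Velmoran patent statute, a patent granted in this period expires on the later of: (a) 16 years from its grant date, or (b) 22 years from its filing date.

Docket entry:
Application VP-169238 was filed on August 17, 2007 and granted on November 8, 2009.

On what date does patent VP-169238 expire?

(a) grant + 16 years → 8 November 2025.
(b) filing + 22 years → 17 August 2029.
Later of the two: 17 August 2029.

2029-08-17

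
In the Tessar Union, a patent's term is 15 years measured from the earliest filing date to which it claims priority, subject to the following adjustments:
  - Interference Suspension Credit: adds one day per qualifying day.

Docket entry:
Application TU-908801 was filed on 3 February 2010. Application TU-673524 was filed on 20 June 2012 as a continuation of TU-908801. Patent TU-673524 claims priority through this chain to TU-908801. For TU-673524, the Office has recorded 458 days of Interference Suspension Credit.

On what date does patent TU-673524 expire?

May 7, 2026

Earliest priority filing: 3 February 2010.
Base term: 3 February 2010 + 15 years → 3 February 2025.
Interference Suspension Credit: +458 days → 7 May 2026.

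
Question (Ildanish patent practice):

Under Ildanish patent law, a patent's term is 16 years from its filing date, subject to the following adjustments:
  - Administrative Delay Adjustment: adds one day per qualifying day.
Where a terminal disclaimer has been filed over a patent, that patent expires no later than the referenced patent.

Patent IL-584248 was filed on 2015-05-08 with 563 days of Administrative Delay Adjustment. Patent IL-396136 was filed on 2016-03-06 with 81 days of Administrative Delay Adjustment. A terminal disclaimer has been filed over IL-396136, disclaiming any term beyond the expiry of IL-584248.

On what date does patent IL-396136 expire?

May 26, 2032

Natural term of IL-396136:
  Base: filing + 16 years → 6 March 2032.
  Administrative Delay Adjustment: +81 days → 26 May 2032.
Expiry of referenced patent IL-584248:
  Base: filing + 16 years → 8 May 2031.
  Administrative Delay Adjustment: +563 days → 21 November 2032.
Terminal disclaimer: IL-396136 expires on the earlier of 26 May 2032 and 21 November 2032.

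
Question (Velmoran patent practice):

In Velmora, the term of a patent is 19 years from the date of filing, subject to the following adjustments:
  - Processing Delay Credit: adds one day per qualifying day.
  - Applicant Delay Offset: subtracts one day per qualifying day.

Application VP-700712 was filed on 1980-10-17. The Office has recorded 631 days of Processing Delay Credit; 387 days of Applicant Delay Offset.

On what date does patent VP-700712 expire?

Base term: filing date + 19 years → 17 October 1999.
Processing Delay Credit: +631 days → 9 July 2001.
Applicant Delay Offset: −387 days → 17 June 2000.

June 17, 2000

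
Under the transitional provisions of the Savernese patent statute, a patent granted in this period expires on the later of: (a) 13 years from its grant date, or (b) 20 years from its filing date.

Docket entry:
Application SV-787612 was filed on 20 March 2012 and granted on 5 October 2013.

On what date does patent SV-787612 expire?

2032-03-20

(a) grant + 13 years → 5 October 2026.
(b) filing + 20 years → 20 March 2032.
Later of the two: 20 March 2032.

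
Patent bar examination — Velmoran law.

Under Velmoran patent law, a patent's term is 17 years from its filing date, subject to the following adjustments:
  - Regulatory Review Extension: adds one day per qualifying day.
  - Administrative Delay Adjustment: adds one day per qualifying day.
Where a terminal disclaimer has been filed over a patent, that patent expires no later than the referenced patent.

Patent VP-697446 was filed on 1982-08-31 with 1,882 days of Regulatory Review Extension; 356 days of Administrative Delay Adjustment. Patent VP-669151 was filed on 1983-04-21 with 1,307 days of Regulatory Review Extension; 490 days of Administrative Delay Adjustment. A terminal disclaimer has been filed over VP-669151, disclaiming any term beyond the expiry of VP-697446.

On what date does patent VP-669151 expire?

2005-03-23

Natural term of VP-669151:
  Base: filing + 17 years → 21 April 2000.
  Regulatory Review Extension: +1307 days → 19 November 2003.
  Administrative Delay Adjustment: +490 days → 23 March 2005.
Expiry of referenced patent VP-697446:
  Base: filing + 17 years → 31 August 1999.
  Regulatory Review Extension: +1882 days → 25 October 2004.
  Administrative Delay Adjustment: +356 days → 16 October 2005.
Terminal disclaimer: VP-669151 expires on the earlier of 23 March 2005 and 16 October 2005.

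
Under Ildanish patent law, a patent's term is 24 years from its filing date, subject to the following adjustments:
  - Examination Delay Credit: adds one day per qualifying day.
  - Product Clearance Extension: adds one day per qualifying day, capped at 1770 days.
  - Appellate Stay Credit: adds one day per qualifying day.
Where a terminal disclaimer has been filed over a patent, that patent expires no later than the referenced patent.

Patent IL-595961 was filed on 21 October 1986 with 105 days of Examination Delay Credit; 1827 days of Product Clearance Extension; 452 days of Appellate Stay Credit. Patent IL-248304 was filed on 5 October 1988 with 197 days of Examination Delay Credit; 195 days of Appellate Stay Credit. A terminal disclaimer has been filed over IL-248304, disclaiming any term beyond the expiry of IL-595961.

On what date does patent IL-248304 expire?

Natural term of IL-248304:
  Base: filing + 24 years → 5 October 2012.
  Examination Delay Credit: +197 days → 20 April 2013.
  Appellate Stay Credit: +195 days → 1 November 2013.
Expiry of referenced patent IL-595961:
  Base: filing + 24 years → 21 October 2010.
  Examination Delay Credit: +105 days → 3 February 2011.
  Product Clearance Extension: 1827 days claimed exceeds the 1770-day cap, so +1770 days → 9 December 2015.
  Appellate Stay Credit: +452 days → 5 March 2017.
Terminal disclaimer: IL-248304 expires on the earlier of 1 November 2013 and 5 March 2017.

2013-11-01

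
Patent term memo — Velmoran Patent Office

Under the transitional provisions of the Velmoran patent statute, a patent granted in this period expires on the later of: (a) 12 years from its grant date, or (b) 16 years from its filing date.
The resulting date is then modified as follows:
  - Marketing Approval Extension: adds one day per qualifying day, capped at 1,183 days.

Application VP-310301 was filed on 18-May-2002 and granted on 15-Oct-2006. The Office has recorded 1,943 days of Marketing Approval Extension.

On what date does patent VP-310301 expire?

2022-01-10

(a) grant + 12 years → 15 October 2018.
(b) filing + 16 years → 18 May 2018.
Later of the two: 15 October 2018.
Marketing Approval Extension: 1943 days claimed exceeds the 1183-day cap, so +1183 days → 10 January 2022.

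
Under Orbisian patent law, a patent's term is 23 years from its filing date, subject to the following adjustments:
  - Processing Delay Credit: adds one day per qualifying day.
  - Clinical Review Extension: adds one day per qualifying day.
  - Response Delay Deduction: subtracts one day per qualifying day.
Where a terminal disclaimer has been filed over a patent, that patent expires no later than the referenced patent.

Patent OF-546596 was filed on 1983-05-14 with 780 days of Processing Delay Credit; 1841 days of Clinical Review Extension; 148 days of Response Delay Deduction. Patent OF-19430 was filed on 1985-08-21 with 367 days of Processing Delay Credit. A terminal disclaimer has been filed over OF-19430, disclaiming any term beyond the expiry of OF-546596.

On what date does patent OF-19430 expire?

Natural term of OF-19430:
  Base: filing + 23 years → 21 August 2008.
  Processing Delay Credit: +367 days → 23 August 2009.
Expiry of referenced patent OF-546596:
  Base: filing + 23 years → 14 May 2006.
  Processing Delay Credit: +780 days → 2 July 2008.
  Clinical Review Extension: +1841 days → 17 July 2013.
  Response Delay Deduction: −148 days → 19 February 2013.
Terminal disclaimer: OF-19430 expires on the earlier of 23 August 2009 and 19 February 2013.

2009-08-23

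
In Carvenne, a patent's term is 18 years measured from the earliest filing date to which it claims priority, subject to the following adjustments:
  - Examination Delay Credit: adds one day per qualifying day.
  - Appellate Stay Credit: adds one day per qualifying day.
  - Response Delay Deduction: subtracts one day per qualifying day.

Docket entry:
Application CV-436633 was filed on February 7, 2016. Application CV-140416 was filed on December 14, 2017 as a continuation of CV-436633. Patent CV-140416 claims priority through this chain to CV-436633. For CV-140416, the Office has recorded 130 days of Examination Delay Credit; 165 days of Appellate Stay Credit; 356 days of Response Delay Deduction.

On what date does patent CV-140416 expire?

Earliest priority filing: 7 February 2016.
Base term: 7 February 2016 + 18 years → 7 February 2034.
Examination Delay Credit: +130 days → 17 June 2034.
Appellate Stay Credit: +165 days → 29 November 2034.
Response Delay Deduction: −356 days → 8 December 2033.

2033-12-08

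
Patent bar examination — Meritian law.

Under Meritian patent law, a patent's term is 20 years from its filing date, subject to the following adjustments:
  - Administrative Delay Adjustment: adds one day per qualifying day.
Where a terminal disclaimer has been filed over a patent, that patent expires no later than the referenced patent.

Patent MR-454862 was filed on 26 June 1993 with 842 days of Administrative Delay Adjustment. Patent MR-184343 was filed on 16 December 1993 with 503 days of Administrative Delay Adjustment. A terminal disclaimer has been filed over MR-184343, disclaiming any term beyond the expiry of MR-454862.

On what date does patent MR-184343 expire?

Natural term of MR-184343:
  Base: filing + 20 years → 16 December 2013.
  Administrative Delay Adjustment: +503 days → 3 May 2015.
Expiry of referenced patent MR-454862:
  Base: filing + 20 years → 26 June 2013.
  Administrative Delay Adjustment: +842 days → 16 October 2015.
Terminal disclaimer: MR-184343 expires on the earlier of 3 May 2015 and 16 October 2015.

May 3, 2015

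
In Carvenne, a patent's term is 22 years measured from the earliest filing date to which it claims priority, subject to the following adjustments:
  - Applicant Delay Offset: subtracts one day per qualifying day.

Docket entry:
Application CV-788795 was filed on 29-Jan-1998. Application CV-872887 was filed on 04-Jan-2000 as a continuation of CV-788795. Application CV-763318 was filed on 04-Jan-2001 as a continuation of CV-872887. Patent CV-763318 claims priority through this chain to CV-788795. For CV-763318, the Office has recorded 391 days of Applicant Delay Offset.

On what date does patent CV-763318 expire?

January 3, 2019

Earliest priority filing: 29 January 1998.
Base term: 29 January 1998 + 22 years → 29 January 2020.
Applicant Delay Offset: −391 days → 3 January 2019.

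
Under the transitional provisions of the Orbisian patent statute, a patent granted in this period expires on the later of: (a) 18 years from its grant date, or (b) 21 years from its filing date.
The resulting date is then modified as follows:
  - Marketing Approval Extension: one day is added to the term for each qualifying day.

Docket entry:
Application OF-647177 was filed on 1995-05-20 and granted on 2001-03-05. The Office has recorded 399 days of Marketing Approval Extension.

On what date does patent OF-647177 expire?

2020-04-07

(a) grant + 18 years → 5 March 2019.
(b) filing + 21 years → 20 May 2016.
Later of the two: 5 March 2019.
Marketing Approval Extension: +399 days → 7 April 2020.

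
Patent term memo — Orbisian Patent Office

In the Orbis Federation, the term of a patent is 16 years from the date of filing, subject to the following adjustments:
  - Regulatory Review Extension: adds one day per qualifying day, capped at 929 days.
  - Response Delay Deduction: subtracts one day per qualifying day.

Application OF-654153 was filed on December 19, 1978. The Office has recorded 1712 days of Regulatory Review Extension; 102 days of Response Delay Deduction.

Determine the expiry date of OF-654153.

1997-03-25

Base term: filing date + 16 years → 19 December 1994.
Regulatory Review Extension: 1712 days claimed exceeds the 929-day cap, so +929 days → 5 July 1997.
Response Delay Deduction: −102 days → 25 March 1997.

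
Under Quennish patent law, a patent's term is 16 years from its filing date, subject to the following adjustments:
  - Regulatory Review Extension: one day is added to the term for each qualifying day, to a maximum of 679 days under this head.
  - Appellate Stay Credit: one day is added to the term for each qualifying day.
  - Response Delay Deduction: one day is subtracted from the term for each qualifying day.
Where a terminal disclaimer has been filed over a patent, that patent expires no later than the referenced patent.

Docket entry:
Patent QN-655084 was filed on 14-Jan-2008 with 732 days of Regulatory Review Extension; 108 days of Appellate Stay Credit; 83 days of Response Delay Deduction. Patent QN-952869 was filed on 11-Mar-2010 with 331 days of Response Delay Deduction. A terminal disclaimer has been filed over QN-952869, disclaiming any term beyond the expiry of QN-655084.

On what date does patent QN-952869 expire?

April 14, 2025

Natural term of QN-952869:
  Base: filing + 16 years → 11 March 2026.
  Response Delay Deduction: −331 days → 14 April 2025.
Expiry of referenced patent QN-655084:
  Base: filing + 16 years → 14 January 2024.
  Regulatory Review Extension: 732 days claimed exceeds the 679-day cap, so +679 days → 23 November 2025.
  Appellate Stay Credit: +108 days → 11 March 2026.
  Response Delay Deduction: −83 days → 18 December 2025.
Terminal disclaimer: QN-952869 expires on the earlier of 14 April 2025 and 18 December 2025.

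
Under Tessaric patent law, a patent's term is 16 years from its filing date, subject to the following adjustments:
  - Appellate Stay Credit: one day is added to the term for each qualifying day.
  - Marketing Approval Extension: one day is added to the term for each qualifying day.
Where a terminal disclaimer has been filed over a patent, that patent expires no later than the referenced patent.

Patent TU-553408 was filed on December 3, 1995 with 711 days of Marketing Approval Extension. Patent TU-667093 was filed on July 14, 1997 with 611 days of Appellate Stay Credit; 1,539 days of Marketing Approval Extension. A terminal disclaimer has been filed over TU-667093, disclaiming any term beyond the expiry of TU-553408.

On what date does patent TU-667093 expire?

Natural term of TU-667093:
  Base: filing + 16 years → 14 July 2013.
  Appellate Stay Credit: +611 days → 17 March 2015.
  Marketing Approval Extension: +1539 days → 3 June 2019.
Expiry of referenced patent TU-553408:
  Base: filing + 16 years → 3 December 2011.
  Marketing Approval Extension: +711 days → 13 November 2013.
Terminal disclaimer: TU-667093 expires on the earlier of 3 June 2019 and 13 November 2013.

November 13, 2013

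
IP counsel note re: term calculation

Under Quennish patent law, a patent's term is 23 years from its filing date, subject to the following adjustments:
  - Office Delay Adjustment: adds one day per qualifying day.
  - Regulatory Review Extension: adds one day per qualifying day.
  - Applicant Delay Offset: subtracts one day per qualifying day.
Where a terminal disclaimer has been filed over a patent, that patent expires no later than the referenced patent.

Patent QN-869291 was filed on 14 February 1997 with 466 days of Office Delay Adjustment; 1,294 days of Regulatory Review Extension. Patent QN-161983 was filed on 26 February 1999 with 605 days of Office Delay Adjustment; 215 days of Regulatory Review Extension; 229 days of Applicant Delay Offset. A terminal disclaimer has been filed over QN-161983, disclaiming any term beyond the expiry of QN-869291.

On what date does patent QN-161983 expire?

Natural term of QN-161983:
  Base: filing + 23 years → 26 February 2022.
  Office Delay Adjustment: +605 days → 24 October 2023.
  Regulatory Review Extension: +215 days → 26 May 2024.
  Applicant Delay Offset: −229 days → 10 October 2023.
Expiry of referenced patent QN-869291:
  Base: filing + 23 years → 14 February 2020.
  Office Delay Adjustment: +466 days → 25 May 2021.
  Regulatory Review Extension: +1294 days → 9 December 2024.
Terminal disclaimer: QN-161983 expires on the earlier of 10 October 2023 and 9 December 2024.

October 10, 2023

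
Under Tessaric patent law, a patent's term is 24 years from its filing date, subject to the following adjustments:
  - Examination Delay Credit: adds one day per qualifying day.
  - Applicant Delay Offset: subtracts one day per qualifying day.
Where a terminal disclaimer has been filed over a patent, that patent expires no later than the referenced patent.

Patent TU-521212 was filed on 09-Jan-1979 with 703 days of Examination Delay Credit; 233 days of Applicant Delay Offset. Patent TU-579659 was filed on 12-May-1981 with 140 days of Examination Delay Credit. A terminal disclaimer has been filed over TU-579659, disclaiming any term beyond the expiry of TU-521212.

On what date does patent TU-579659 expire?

Natural term of TU-579659:
  Base: filing + 24 years → 12 May 2005.
  Examination Delay Credit: +140 days → 29 September 2005.
Expiry of referenced patent TU-521212:
  Base: filing + 24 years → 9 January 2003.
  Examination Delay Credit: +703 days → 12 December 2004.
  Applicant Delay Offset: −233 days → 23 April 2004.
Terminal disclaimer: TU-579659 expires on the earlier of 29 September 2005 and 23 April 2004.

April 23, 2004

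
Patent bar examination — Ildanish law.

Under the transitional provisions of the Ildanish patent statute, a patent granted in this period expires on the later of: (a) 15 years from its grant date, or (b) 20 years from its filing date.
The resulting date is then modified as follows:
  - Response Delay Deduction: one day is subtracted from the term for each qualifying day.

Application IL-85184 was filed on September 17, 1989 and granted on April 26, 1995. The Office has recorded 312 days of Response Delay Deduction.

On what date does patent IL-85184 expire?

2009-06-18

(a) grant + 15 years → 26 April 2010.
(b) filing + 20 years → 17 September 2009.
Later of the two: 26 April 2010.
Response Delay Deduction: −312 days → 18 June 2009.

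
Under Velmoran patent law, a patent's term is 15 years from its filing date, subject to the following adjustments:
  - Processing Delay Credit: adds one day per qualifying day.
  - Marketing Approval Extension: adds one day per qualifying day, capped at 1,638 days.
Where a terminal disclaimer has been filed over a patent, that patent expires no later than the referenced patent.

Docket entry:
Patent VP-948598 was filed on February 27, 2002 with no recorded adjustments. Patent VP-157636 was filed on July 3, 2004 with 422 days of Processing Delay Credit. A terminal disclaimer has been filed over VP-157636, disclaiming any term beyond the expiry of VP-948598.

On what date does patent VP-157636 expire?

2017-02-27

Natural term of VP-157636:
  Base: filing + 15 years → 3 July 2019.
  Processing Delay Credit: +422 days → 28 August 2020.
Expiry of referenced patent VP-948598:
  Base: filing + 15 years → 27 February 2017.
Terminal disclaimer: VP-157636 expires on the earlier of 28 August 2020 and 27 February 2017.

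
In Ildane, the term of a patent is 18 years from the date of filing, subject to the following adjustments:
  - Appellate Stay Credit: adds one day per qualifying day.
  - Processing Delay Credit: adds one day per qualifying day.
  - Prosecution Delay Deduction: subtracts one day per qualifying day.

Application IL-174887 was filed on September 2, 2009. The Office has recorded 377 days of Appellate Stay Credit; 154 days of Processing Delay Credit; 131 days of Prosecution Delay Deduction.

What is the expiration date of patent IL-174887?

Base term: filing date + 18 years → 2 September 2027.
Appellate Stay Credit: +377 days → 13 September 2028.
Processing Delay Credit: +154 days → 14 February 2029.
Prosecution Delay Deduction: −131 days → 6 October 2028.

October 6, 2028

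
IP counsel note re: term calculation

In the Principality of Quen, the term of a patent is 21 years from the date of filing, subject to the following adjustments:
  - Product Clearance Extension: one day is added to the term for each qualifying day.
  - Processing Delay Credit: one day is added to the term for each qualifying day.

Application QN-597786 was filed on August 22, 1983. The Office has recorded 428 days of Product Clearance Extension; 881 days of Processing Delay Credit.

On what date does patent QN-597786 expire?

Base term: filing date + 21 years → 22 August 2004.
Product Clearance Extension: +428 days → 24 October 2005.
Processing Delay Credit: +881 days → 23 March 2008.

2008-03-23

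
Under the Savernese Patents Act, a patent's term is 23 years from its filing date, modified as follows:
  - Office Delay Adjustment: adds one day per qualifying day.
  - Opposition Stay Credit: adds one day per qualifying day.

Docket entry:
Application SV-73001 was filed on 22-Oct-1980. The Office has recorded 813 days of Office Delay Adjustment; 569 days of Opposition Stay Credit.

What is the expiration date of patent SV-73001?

Base term: filing date + 23 years → 22 October 2003.
Office Delay Adjustment: +813 days → 12 January 2006.
Opposition Stay Credit: +569 days → 4 August 2007.

2007-08-04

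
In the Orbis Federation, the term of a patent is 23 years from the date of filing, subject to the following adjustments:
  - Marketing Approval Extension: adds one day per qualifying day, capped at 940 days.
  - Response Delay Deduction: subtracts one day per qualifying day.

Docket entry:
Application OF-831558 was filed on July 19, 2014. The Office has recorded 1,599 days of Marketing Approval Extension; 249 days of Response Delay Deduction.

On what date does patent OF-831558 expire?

Base term: filing date + 23 years → 19 July 2037.
Marketing Approval Extension: 1599 days claimed exceeds the 940-day cap, so +940 days → 14 February 2040.
Response Delay Deduction: −249 days → 10 June 2039.

2039-06-10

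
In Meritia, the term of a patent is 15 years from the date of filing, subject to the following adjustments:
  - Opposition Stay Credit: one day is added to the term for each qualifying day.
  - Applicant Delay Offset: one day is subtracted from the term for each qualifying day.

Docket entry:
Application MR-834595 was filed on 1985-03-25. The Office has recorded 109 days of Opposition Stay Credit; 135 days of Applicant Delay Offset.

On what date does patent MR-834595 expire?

Base term: filing date + 15 years → 25 March 2000.
Opposition Stay Credit: +109 days → 12 July 2000.
Applicant Delay Offset: −135 days → 28 February 2000.

February 28, 2000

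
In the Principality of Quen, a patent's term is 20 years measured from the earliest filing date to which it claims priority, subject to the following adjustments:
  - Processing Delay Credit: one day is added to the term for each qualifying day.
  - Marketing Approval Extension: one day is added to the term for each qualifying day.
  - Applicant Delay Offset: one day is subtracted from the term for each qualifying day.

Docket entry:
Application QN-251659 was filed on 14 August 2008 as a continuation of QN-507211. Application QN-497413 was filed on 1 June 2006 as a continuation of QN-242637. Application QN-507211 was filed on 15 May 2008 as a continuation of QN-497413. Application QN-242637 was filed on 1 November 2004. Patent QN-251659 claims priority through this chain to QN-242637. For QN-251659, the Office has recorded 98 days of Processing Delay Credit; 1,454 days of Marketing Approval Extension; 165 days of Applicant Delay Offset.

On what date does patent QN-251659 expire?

August 19, 2028

Earliest priority filing: 1 November 2004.
Base term: 1 November 2004 + 20 years → 1 November 2024.
Processing Delay Credit: +98 days → 7 February 2025.
Marketing Approval Extension: +1454 days → 31 January 2029.
Applicant Delay Offset: −165 days → 19 August 2028.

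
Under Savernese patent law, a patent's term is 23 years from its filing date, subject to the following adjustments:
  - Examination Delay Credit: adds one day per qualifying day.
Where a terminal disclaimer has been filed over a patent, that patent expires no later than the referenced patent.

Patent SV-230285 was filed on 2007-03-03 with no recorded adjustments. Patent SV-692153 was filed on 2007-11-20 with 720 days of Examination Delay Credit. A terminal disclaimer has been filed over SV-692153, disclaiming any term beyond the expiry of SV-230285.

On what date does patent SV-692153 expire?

March 3, 2030

Natural term of SV-692153:
  Base: filing + 23 years → 20 November 2030.
  Examination Delay Credit: +720 days → 9 November 2032.
Expiry of referenced patent SV-230285:
  Base: filing + 23 years → 3 March 2030.
Terminal disclaimer: SV-692153 expires on the earlier of 9 November 2032 and 3 March 2030.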